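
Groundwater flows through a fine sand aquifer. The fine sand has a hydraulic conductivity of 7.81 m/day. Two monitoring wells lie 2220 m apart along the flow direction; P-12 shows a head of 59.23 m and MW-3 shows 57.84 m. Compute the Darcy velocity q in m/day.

0.00489

Hydraulic gradient i = (59.23 − 57.84) / 2220 = 1.39 / 2220 = 0.0006261.
Specific discharge q = K · i = 7.810 × 0.0006261 = 0.004890 m/day.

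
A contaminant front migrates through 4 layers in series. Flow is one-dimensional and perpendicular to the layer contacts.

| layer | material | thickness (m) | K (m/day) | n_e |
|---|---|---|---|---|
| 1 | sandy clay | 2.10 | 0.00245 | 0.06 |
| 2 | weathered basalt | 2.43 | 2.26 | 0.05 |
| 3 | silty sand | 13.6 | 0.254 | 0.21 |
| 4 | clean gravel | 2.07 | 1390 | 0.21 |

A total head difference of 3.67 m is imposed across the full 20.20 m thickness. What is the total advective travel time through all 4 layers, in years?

With flow normal to the layers, continuity requires the same specific discharge q through every layer.
Σ(b_i/K_i) = 2.10/0.00245 + 2.43/2.26 + 13.6/0.254 + 2.07/1390 = 911.8 d.
q = Δh / Σ(b_i/K_i) = 3.67 / 911.8 = 0.004025 m/day.
In each layer the seepage velocity is v_i = q/n_i, so the layer transit time is t_i = b_i·n_i / q:
  layer 1 (sandy clay): t_1 = 2.10 × 0.06 / 0.004025 = 31.30 d
  layer 2 (weathered basalt): t_2 = 2.43 × 0.05 / 0.004025 = 30.19 d
  layer 3 (silty sand): t_3 = 13.6 × 0.21 / 0.004025 = 709.5 d
  layer 4 (clean gravel): t_4 = 2.07 × 0.21 / 0.004025 = 108.0 d
Total t = Σ t_i = 879.0 days = 2.407 years.

2.41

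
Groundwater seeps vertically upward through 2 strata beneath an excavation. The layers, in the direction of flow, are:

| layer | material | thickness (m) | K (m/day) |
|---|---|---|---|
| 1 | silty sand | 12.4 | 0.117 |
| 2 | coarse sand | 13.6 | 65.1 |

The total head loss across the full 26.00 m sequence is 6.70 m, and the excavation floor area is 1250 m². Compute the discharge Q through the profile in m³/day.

Flow is perpendicular to layering, so the layers act in series and the equivalent K is the thickness-weighted harmonic mean.
Total thickness L = 12.4 + 13.6 = 26.00 m.
Σ(b_i/K_i) = 12.4/0.117 + 13.6/65.1 = 106.2 d.
K_eq = L / Σ(b_i/K_i) = 26.00 / 106.2 = 0.2448 m/day.
Q = K_eq · A · (Δh/L) = 0.2448 × 1250 × (6.70/26.00) = 78.87 m³/day.

78.9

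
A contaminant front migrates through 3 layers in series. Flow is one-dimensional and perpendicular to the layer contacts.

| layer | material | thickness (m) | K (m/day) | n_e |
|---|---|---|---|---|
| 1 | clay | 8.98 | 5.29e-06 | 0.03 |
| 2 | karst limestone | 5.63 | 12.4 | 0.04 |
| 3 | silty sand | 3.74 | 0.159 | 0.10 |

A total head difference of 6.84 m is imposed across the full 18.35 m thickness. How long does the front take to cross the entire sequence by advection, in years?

590

With flow normal to the layers, continuity requires the same specific discharge q through every layer.
Σ(b_i/K_i) = 8.98/5.29e-06 + 5.63/12.4 + 3.74/0.159 = 1.698e+06 d.
q = Δh / Σ(b_i/K_i) = 6.84 / 1.698e+06 = 4.029e-06 m/day.
In each layer the seepage velocity is v_i = q/n_i, so the layer transit time is t_i = b_i·n_i / q:
  layer 1 (clay): t_1 = 8.98 × 0.03 / 4.029e-06 = 66860 d
  layer 2 (karst limestone): t_2 = 5.63 × 0.04 / 4.029e-06 = 55891 d
  layer 3 (silty sand): t_3 = 3.74 × 0.10 / 4.029e-06 = 92820 d
Total t = Σ t_i = 2.156e+05 days = 590.2 years.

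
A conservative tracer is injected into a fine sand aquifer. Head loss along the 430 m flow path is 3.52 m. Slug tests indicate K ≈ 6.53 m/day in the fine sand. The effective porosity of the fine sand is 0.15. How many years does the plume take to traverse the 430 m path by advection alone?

Hydraulic gradient i = Δh / L = 3.52 / 430 = 0.008186.
Darcy flux q = K · i = 6.530 × 0.008186 = 0.05345 m/day.
Seepage velocity v = q / n_e = 0.05345 / 0.15 = 0.3564 m/day.
Travel time t = L / v = 430 / 0.3564 = 1207 days = 3.304 years.

3.30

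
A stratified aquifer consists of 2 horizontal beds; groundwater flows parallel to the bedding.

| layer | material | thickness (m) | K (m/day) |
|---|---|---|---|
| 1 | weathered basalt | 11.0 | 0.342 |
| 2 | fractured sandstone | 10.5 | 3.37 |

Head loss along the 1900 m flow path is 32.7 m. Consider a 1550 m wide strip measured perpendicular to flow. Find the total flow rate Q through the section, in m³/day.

Flow is parallel to layering, so each bed carries its own Darcy discharge and the transmissivities add.
Σ(K_i·b_i) = 0.342×11.0 + 3.37×10.5 = 39.15 m²/day.
Hydraulic gradient i = Δh / L = 32.7 / 1900 = 0.01721.
Q = Σ(K_i·b_i) · W · i = 39.15 × 1550 × 0.01721 = 1044 m³/day.

1040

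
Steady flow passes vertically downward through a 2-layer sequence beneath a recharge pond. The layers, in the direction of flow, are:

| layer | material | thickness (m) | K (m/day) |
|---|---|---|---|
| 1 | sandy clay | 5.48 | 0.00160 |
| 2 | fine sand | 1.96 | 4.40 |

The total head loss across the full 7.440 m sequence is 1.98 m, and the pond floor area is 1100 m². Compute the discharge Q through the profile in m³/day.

Flow is perpendicular to layering, so the layers act in series and the equivalent K is the thickness-weighted harmonic mean.
Total thickness L = 5.48 + 1.96 = 7.440 m.
Σ(b_i/K_i) = 5.48/0.00160 + 1.96/4.40 = 3425 d.
K_eq = L / Σ(b_i/K_i) = 7.440 / 3425 = 0.002172 m/day.
Q = K_eq · A · (Δh/L) = 0.002172 × 1100 × (1.98/7.440) = 0.6358 m³/day.

0.636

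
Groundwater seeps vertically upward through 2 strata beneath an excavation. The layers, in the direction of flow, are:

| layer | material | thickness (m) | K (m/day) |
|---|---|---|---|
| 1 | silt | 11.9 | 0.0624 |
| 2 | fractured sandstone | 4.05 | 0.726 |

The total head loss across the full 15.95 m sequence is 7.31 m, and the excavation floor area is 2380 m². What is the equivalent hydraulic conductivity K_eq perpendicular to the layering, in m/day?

0.0813

Flow is perpendicular to layering, so the layers act in series and the equivalent K is the thickness-weighted harmonic mean.
Total thickness L = 11.9 + 4.05 = 15.95 m.
Σ(b_i/K_i) = 11.9/0.0624 + 4.05/0.726 = 196.3 d.
K_eq = L / Σ(b_i/K_i) = 15.95 / 196.3 = 0.08126 m/day.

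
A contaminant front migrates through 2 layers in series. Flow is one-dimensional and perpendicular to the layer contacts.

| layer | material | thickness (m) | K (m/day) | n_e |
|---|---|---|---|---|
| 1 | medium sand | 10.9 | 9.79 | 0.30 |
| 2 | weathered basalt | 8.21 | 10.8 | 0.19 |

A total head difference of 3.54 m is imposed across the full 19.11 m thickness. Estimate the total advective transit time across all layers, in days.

With flow normal to the layers, continuity requires the same specific discharge q through every layer.
Σ(b_i/K_i) = 10.9/9.79 + 8.21/10.8 = 1.874 d.
q = Δh / Σ(b_i/K_i) = 3.54 / 1.874 = 1.889 m/day.
In each layer the seepage velocity is v_i = q/n_i, so the layer transit time is t_i = b_i·n_i / q:
  layer 1 (medium sand): t_1 = 10.9 × 0.30 / 1.889 = 1.731 d
  layer 2 (weathered basalt): t_2 = 8.21 × 0.19 / 1.889 = 0.8256 d
Total t = Σ t_i = 2.556 days.

2.56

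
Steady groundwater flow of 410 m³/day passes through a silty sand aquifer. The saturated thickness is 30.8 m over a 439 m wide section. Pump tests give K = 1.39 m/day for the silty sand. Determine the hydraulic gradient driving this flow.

Cross-sectional area A = 439 × 30.8 = 13521 m².
From Q = K·A·i, i = Q / (K·A) = 410 / (1.390 × 13521) = 0.02181.

0.0218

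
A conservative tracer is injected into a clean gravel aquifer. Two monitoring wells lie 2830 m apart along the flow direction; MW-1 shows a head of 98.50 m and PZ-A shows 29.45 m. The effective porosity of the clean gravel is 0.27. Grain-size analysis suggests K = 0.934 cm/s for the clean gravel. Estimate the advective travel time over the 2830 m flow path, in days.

38.8

Convert K: 0.934 cm/s × 864 = 807.0 m/day.
Hydraulic gradient i = (98.50 − 29.45) / 2830 = 69.05 / 2830 = 0.02440.
Darcy flux q = K · i = 807.0 × 0.02440 = 19.69 m/day.
Seepage velocity v = q / n_e = 19.69 / 0.27 = 72.92 m/day.
Travel time t = L / v = 2830 / 72.92 = 38.81 days.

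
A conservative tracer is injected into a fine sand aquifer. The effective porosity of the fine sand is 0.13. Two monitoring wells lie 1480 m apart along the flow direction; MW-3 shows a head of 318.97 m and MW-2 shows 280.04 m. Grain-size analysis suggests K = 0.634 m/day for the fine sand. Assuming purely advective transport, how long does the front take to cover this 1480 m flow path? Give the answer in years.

31.6

Hydraulic gradient i = (318.97 − 280.04) / 1480 = 38.93 / 1480 = 0.02630.
Darcy flux q = K · i = 0.6340 × 0.02630 = 0.01668 m/day.
Seepage velocity v = q / n_e = 0.01668 / 0.13 = 0.1283 m/day.
Travel time t = L / v = 1480 / 0.1283 = 11537 days = 31.59 years.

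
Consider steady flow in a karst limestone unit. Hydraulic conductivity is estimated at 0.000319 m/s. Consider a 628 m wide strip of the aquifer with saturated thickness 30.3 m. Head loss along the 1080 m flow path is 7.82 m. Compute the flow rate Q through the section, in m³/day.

Convert K: 0.000319 m/s × 86400 = 27.56 m/day.
Cross-sectional area A = 628 × 30.3 = 19028 m².
Hydraulic gradient i = Δh / L = 7.82 / 1080 = 0.007241.
Darcy's law: Q = K · A · i = 27.56 × 19028 × 0.007241 = 3797 m³/day.

3800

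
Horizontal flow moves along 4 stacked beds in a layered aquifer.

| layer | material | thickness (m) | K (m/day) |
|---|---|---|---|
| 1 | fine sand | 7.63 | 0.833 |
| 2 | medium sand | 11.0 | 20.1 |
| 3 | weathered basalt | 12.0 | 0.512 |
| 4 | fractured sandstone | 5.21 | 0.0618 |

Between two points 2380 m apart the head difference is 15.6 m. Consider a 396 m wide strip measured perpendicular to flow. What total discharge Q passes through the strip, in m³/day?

Flow is parallel to layering, so each bed carries its own Darcy discharge and the transmissivities add.
Σ(K_i·b_i) = 0.833×7.63 + 20.1×11.0 + 0.512×12.0 + 0.0618×5.21 = 233.9 m²/day.
Hydraulic gradient i = Δh / L = 15.6 / 2380 = 0.006555.
Q = Σ(K_i·b_i) · W · i = 233.9 × 396 × 0.006555 = 607.2 m³/day.

607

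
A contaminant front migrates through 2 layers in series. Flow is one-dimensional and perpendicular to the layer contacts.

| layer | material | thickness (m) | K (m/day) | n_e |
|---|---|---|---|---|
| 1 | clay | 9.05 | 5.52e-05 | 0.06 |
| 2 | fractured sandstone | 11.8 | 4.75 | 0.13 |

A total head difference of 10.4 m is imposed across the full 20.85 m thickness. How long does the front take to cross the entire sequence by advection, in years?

89.6

With flow normal to the layers, continuity requires the same specific discharge q through every layer.
Σ(b_i/K_i) = 9.05/5.52e-05 + 11.8/4.75 = 1.640e+05 d.
q = Δh / Σ(b_i/K_i) = 10.4 / 1.640e+05 = 6.343e-05 m/day.
In each layer the seepage velocity is v_i = q/n_i, so the layer transit time is t_i = b_i·n_i / q:
  layer 1 (clay): t_1 = 9.05 × 0.06 / 6.343e-05 = 8560 d
  layer 2 (fractured sandstone): t_2 = 11.8 × 0.13 / 6.343e-05 = 24183 d
Total t = Σ t_i = 32743 days = 89.65 years.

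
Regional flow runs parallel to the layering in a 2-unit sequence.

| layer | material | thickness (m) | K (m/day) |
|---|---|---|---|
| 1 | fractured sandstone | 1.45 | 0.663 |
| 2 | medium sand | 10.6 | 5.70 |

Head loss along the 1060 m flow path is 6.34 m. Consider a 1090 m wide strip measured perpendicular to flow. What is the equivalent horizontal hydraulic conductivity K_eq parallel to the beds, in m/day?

5.09

Flow is parallel to layering, so each bed carries its own Darcy discharge and the transmissivities add.
Σ(K_i·b_i) = 0.663×1.45 + 5.70×10.6 = 61.38 m²/day.
Total thickness b = 12.05 m, so K_eq = Σ(K_i·b_i)/b = 5.094 m/day.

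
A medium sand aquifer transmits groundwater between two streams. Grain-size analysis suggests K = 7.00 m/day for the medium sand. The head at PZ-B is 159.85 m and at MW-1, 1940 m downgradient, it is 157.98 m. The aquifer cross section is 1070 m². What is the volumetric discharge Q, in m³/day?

7.22

Hydraulic gradient i = (159.85 − 157.98) / 1940 = 1.87 / 1940 = 0.0009639.
Darcy's law: Q = K · A · i = 7.000 × 1070 × 0.0009639 = 7.220 m³/day.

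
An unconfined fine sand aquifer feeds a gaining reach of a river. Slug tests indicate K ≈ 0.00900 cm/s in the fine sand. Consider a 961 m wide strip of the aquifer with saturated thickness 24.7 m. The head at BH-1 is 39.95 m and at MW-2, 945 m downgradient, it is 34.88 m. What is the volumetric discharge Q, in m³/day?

990

Convert K: 0.00900 cm/s × 864 = 7.776 m/day.
Cross-sectional area A = 961 × 24.7 = 23737 m².
Hydraulic gradient i = (39.95 − 34.88) / 945 = 5.07 / 945 = 0.005365.
Darcy's law: Q = K · A · i = 7.776 × 23737 × 0.005365 = 990.3 m³/day.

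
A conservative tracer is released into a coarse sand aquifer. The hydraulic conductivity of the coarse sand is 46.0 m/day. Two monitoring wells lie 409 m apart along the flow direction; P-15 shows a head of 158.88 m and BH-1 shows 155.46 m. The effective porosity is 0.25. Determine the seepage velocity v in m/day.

1.54

Hydraulic gradient i = (158.88 − 155.46) / 409 = 3.42 / 409 = 0.008362.
Darcy flux q = K · i = 46.00 × 0.008362 = 0.3846 m/day.
Seepage velocity v = q / n_e = 0.3846 / 0.25 = 1.539 m/day.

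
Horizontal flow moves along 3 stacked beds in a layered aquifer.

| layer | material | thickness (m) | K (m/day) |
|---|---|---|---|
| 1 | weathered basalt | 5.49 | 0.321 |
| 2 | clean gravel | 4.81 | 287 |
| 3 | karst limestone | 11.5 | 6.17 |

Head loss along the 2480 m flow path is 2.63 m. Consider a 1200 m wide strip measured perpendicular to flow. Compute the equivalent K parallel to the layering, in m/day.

Flow is parallel to layering, so each bed carries its own Darcy discharge and the transmissivities add.
Σ(K_i·b_i) = 0.321×5.49 + 287×4.81 + 6.17×11.5 = 1453 m²/day.
Total thickness b = 21.80 m, so K_eq = Σ(K_i·b_i)/b = 66.66 m/day.

66.7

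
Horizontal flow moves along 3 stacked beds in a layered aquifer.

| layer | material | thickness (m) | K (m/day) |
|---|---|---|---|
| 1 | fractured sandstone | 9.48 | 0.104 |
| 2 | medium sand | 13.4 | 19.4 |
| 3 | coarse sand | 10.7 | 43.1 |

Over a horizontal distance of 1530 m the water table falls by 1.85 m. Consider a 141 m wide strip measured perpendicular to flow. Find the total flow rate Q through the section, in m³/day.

Flow is parallel to layering, so each bed carries its own Darcy discharge and the transmissivities add.
Σ(K_i·b_i) = 0.104×9.48 + 19.4×13.4 + 43.1×10.7 = 722.1 m²/day.
Hydraulic gradient i = Δh / L = 1.85 / 1530 = 0.001209.
Q = Σ(K_i·b_i) · W · i = 722.1 × 141 × 0.001209 = 123.1 m³/day.

123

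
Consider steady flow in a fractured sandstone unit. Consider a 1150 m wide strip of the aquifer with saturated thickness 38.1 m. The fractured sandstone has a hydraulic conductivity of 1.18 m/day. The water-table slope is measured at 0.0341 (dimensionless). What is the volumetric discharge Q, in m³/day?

1760

Cross-sectional area A = 1150 × 38.1 = 43815 m².
Hydraulic gradient i = 0.0341.
Darcy's law: Q = K · A · i = 1.180 × 43815 × 0.03410 = 1763 m³/day.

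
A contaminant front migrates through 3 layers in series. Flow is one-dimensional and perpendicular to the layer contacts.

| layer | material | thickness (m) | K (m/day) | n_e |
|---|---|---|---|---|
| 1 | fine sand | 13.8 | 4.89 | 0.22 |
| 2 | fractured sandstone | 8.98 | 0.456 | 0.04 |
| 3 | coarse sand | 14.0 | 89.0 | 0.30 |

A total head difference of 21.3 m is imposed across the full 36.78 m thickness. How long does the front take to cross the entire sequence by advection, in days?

8.08

With flow normal to the layers, continuity requires the same specific discharge q through every layer.
Σ(b_i/K_i) = 13.8/4.89 + 8.98/0.456 + 14.0/89.0 = 22.67 d.
q = Δh / Σ(b_i/K_i) = 21.3 / 22.67 = 0.9395 m/day.
In each layer the seepage velocity is v_i = q/n_i, so the layer transit time is t_i = b_i·n_i / q:
  layer 1 (fine sand): t_1 = 13.8 × 0.22 / 0.9395 = 3.232 d
  layer 2 (fractured sandstone): t_2 = 8.98 × 0.04 / 0.9395 = 0.3823 d
  layer 3 (coarse sand): t_3 = 14.0 × 0.30 / 0.9395 = 4.471 d
Total t = Σ t_i = 8.085 days.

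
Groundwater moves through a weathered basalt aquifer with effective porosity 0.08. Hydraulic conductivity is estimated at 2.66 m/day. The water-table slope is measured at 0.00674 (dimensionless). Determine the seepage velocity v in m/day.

0.224

Hydraulic gradient i = 0.00674.
Darcy flux q = K · i = 2.660 × 0.006740 = 0.01793 m/day.
Seepage velocity v = q / n_e = 0.01793 / 0.08 = 0.2241 m/day.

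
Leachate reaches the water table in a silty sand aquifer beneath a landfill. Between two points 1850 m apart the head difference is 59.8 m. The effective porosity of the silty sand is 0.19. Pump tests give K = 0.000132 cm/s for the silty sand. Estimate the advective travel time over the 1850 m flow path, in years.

Convert K: 0.000132 cm/s × 864 = 0.1140 m/day.
Hydraulic gradient i = Δh / L = 59.8 / 1850 = 0.03232.
Darcy flux q = K · i = 0.1140 × 0.03232 = 0.003687 m/day.
Seepage velocity v = q / n_e = 0.003687 / 0.19 = 0.01940 m/day.
Travel time t = L / v = 1850 / 0.01940 = 95347 days = 261.0 years.

261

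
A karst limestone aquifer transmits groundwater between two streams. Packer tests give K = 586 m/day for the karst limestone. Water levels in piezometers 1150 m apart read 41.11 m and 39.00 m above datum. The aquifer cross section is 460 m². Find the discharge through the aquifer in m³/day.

495

Hydraulic gradient i = (41.11 − 39.00) / 1150 = 2.11 / 1150 = 0.001835.
Darcy's law: Q = K · A · i = 586.0 × 460.0 × 0.001835 = 494.6 m³/day.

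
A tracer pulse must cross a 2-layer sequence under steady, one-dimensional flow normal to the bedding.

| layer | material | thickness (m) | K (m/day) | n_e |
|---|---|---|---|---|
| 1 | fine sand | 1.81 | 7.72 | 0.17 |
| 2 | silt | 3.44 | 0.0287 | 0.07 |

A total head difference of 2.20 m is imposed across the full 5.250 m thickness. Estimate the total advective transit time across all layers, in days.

29.9

With flow normal to the layers, continuity requires the same specific discharge q through every layer.
Σ(b_i/K_i) = 1.81/7.72 + 3.44/0.0287 = 120.1 d.
q = Δh / Σ(b_i/K_i) = 2.20 / 120.1 = 0.01832 m/day.
In each layer the seepage velocity is v_i = q/n_i, so the layer transit time is t_i = b_i·n_i / q:
  layer 1 (fine sand): t_1 = 1.81 × 0.17 / 0.01832 = 16.80 d
  layer 2 (silt): t_2 = 3.44 × 0.07 / 0.01832 = 13.14 d
Total t = Σ t_i = 29.94 days.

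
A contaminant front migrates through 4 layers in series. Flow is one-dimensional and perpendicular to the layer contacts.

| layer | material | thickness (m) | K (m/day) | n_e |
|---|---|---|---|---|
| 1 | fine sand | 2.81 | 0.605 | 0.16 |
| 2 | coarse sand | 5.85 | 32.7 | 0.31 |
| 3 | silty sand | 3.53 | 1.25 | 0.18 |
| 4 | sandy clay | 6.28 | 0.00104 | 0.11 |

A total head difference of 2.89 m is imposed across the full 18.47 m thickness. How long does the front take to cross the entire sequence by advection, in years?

20.6

With flow normal to the layers, continuity requires the same specific discharge q through every layer.
Σ(b_i/K_i) = 2.81/0.605 + 5.85/32.7 + 3.53/1.25 + 6.28/0.00104 = 6046 d.
q = Δh / Σ(b_i/K_i) = 2.89 / 6046 = 0.0004780 m/day.
In each layer the seepage velocity is v_i = q/n_i, so the layer transit time is t_i = b_i·n_i / q:
  layer 1 (fine sand): t_1 = 2.81 × 0.16 / 0.0004780 = 940.6 d
  layer 2 (coarse sand): t_2 = 5.85 × 0.31 / 0.0004780 = 3794 d
  layer 3 (silty sand): t_3 = 3.53 × 0.18 / 0.0004780 = 1329 d
  layer 4 (sandy clay): t_4 = 6.28 × 0.11 / 0.0004780 = 1445 d
Total t = Σ t_i = 7509 days = 20.56 years.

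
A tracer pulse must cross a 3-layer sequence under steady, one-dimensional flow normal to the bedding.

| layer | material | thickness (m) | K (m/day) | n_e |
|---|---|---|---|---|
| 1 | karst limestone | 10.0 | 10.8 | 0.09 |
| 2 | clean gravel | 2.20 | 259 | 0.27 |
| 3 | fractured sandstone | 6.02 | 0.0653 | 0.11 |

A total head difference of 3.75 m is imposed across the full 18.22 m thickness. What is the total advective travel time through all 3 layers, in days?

With flow normal to the layers, continuity requires the same specific discharge q through every layer.
Σ(b_i/K_i) = 10.0/10.8 + 2.20/259 + 6.02/0.0653 = 93.12 d.
q = Δh / Σ(b_i/K_i) = 3.75 / 93.12 = 0.04027 m/day.
In each layer the seepage velocity is v_i = q/n_i, so the layer transit time is t_i = b_i·n_i / q:
  layer 1 (karst limestone): t_1 = 10.0 × 0.09 / 0.04027 = 22.35 d
  layer 2 (clean gravel): t_2 = 2.20 × 0.27 / 0.04027 = 14.75 d
  layer 3 (fractured sandstone): t_3 = 6.02 × 0.11 / 0.04027 = 16.44 d
Total t = Σ t_i = 53.55 days.

53.5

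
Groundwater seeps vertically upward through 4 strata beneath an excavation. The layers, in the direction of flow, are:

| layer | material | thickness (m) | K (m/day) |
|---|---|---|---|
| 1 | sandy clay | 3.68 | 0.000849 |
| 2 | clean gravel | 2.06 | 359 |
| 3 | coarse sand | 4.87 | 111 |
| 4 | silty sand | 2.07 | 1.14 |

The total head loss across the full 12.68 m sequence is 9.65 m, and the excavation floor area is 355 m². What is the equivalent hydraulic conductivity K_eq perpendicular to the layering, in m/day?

0.00292

Flow is perpendicular to layering, so the layers act in series and the equivalent K is the thickness-weighted harmonic mean.
Total thickness L = 3.68 + 2.06 + 4.87 + 2.07 = 12.68 m.
Σ(b_i/K_i) = 3.68/0.000849 + 2.06/359 + 4.87/111 + 2.07/1.14 = 4336 d.
K_eq = L / Σ(b_i/K_i) = 12.68 / 4336 = 0.002924 m/day.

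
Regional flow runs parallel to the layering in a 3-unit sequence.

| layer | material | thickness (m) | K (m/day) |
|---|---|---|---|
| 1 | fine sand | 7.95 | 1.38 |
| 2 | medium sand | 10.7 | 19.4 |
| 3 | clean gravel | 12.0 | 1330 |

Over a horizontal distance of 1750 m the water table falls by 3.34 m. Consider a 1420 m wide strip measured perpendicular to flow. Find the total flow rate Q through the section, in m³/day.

Flow is parallel to layering, so each bed carries its own Darcy discharge and the transmissivities add.
Σ(K_i·b_i) = 1.38×7.95 + 19.4×10.7 + 1330×12.0 = 16179 m²/day.
Hydraulic gradient i = Δh / L = 3.34 / 1750 = 0.001909.
Q = Σ(K_i·b_i) · W · i = 16179 × 1420 × 0.001909 = 43847 m³/day.

43800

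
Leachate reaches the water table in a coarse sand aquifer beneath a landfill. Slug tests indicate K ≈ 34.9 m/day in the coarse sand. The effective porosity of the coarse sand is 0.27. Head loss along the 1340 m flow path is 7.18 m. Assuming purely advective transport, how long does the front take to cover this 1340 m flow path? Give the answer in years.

Hydraulic gradient i = Δh / L = 7.18 / 1340 = 0.005358.
Darcy flux q = K · i = 34.90 × 0.005358 = 0.1870 m/day.
Seepage velocity v = q / n_e = 0.1870 / 0.27 = 0.6926 m/day.
Travel time t = L / v = 1340 / 0.6926 = 1935 days = 5.297 years.

5.30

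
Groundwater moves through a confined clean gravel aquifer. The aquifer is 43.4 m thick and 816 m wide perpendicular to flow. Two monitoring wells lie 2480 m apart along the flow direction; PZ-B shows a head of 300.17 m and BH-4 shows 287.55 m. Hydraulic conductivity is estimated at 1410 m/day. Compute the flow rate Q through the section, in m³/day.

Cross-sectional area A = 816 × 43.4 = 35414 m².
Hydraulic gradient i = (300.17 − 287.55) / 2480 = 12.62 / 2480 = 0.005089.
Darcy's law: Q = K · A · i = 1410 × 35414 × 0.005089 = 2.541e+05 m³/day.

254000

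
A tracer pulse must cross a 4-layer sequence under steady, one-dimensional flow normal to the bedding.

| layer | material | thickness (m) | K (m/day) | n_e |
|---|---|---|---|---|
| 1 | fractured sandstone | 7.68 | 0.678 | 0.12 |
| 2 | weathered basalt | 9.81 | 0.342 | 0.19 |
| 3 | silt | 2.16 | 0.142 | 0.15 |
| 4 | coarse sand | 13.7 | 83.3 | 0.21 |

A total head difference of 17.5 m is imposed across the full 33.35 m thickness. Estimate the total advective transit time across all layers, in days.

With flow normal to the layers, continuity requires the same specific discharge q through every layer.
Σ(b_i/K_i) = 7.68/0.678 + 9.81/0.342 + 2.16/0.142 + 13.7/83.3 = 55.39 d.
q = Δh / Σ(b_i/K_i) = 17.5 / 55.39 = 0.3160 m/day.
In each layer the seepage velocity is v_i = q/n_i, so the layer transit time is t_i = b_i·n_i / q:
  layer 1 (fractured sandstone): t_1 = 7.68 × 0.12 / 0.3160 = 2.917 d
  layer 2 (weathered basalt): t_2 = 9.81 × 0.19 / 0.3160 = 5.899 d
  layer 3 (silt): t_3 = 2.16 × 0.15 / 0.3160 = 1.025 d
  layer 4 (coarse sand): t_4 = 13.7 × 0.21 / 0.3160 = 9.106 d
Total t = Σ t_i = 18.95 days.

18.9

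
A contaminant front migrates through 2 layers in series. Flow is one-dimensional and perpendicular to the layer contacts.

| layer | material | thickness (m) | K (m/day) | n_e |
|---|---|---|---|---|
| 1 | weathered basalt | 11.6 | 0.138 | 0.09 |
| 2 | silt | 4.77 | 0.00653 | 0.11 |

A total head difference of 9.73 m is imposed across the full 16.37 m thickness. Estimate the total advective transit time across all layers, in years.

0.360

With flow normal to the layers, continuity requires the same specific discharge q through every layer.
Σ(b_i/K_i) = 11.6/0.138 + 4.77/0.00653 = 814.5 d.
q = Δh / Σ(b_i/K_i) = 9.73 / 814.5 = 0.01195 m/day.
In each layer the seepage velocity is v_i = q/n_i, so the layer transit time is t_i = b_i·n_i / q:
  layer 1 (weathered basalt): t_1 = 11.6 × 0.09 / 0.01195 = 87.40 d
  layer 2 (silt): t_2 = 4.77 × 0.11 / 0.01195 = 43.92 d
Total t = Σ t_i = 131.3 days = 0.3595 years.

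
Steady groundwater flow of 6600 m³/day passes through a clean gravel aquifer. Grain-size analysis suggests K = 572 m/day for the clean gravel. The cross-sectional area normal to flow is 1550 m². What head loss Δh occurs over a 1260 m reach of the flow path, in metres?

9.38

From Q = K·A·i, i = Q / (K·A) = 6600 / (572.0 × 1550) = 0.007444.
Head loss Δh = i · L = 0.007444 × 1260 = 9.380 m.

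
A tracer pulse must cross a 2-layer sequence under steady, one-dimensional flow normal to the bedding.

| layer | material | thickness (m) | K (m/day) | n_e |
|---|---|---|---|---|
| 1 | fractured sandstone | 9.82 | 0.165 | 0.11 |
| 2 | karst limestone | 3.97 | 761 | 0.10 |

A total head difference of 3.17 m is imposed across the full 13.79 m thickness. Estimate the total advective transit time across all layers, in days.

27.7

With flow normal to the layers, continuity requires the same specific discharge q through every layer.
Σ(b_i/K_i) = 9.82/0.165 + 3.97/761 = 59.52 d.
q = Δh / Σ(b_i/K_i) = 3.17 / 59.52 = 0.05326 m/day.
In each layer the seepage velocity is v_i = q/n_i, so the layer transit time is t_i = b_i·n_i / q:
  layer 1 (fractured sandstone): t_1 = 9.82 × 0.11 / 0.05326 = 20.28 d
  layer 2 (karst limestone): t_2 = 3.97 × 0.10 / 0.05326 = 7.454 d
Total t = Σ t_i = 27.74 days.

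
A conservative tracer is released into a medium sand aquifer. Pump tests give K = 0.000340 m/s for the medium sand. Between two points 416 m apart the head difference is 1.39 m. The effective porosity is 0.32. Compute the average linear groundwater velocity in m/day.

0.307

Convert K: 0.000340 m/s × 86400 = 29.38 m/day.
Hydraulic gradient i = Δh / L = 1.39 / 416 = 0.003341.
Darcy flux q = K · i = 29.38 × 0.003341 = 0.09816 m/day.
Seepage velocity v = q / n_e = 0.09816 / 0.32 = 0.3067 m/day.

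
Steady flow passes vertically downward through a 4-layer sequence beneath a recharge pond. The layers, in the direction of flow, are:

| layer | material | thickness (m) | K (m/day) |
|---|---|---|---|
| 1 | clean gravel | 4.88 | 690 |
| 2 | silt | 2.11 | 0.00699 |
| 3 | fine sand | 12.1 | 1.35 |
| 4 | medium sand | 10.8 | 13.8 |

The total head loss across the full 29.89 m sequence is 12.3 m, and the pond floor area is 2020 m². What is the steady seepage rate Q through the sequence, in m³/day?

Flow is perpendicular to layering, so the layers act in series and the equivalent K is the thickness-weighted harmonic mean.
Total thickness L = 4.88 + 2.11 + 12.1 + 10.8 = 29.89 m.
Σ(b_i/K_i) = 4.88/690 + 2.11/0.00699 + 12.1/1.35 + 10.8/13.8 = 311.6 d.
K_eq = L / Σ(b_i/K_i) = 29.89 / 311.6 = 0.09592 m/day.
Q = K_eq · A · (Δh/L) = 0.09592 × 2020 × (12.3/29.89) = 79.73 m³/day.

79.7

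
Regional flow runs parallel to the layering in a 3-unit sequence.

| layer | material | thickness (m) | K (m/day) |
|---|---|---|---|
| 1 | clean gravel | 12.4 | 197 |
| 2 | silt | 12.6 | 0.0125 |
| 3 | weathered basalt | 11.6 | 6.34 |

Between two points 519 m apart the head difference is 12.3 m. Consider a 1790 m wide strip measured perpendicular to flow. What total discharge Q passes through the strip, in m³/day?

Flow is parallel to layering, so each bed carries its own Darcy discharge and the transmissivities add.
Σ(K_i·b_i) = 197×12.4 + 0.0125×12.6 + 6.34×11.6 = 2517 m²/day.
Hydraulic gradient i = Δh / L = 12.3 / 519 = 0.02370.
Q = Σ(K_i·b_i) · W · i = 2517 × 1790 × 0.02370 = 1.068e+05 m³/day.

107000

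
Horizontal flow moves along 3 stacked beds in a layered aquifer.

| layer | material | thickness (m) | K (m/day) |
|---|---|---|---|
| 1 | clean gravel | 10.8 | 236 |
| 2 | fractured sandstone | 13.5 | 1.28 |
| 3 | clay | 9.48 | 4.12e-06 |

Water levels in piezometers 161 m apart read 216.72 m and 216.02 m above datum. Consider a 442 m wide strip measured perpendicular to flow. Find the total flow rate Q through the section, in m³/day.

4930

Flow is parallel to layering, so each bed carries its own Darcy discharge and the transmissivities add.
Σ(K_i·b_i) = 236×10.8 + 1.28×13.5 + 4.12e-06×9.48 = 2566 m²/day.
Hydraulic gradient i = (216.72 − 216.02) / 161 = 0.7 / 161 = 0.004348.
Q = Σ(K_i·b_i) · W · i = 2566 × 442 × 0.004348 = 4931 m³/day.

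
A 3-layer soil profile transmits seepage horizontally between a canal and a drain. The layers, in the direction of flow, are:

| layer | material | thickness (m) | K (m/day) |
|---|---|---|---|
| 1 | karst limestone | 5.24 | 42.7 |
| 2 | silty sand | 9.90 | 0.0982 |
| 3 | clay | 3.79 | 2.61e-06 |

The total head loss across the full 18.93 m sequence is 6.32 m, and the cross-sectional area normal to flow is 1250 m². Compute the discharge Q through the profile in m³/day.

0.00544

Flow is perpendicular to layering, so the layers act in series and the equivalent K is the thickness-weighted harmonic mean.
Total thickness L = 5.24 + 9.90 + 3.79 = 18.93 m.
Σ(b_i/K_i) = 5.24/42.7 + 9.90/0.0982 + 3.79/2.61e-06 = 1.452e+06 d.
K_eq = L / Σ(b_i/K_i) = 18.93 / 1.452e+06 = 1.304e-05 m/day.
Q = K_eq · A · (Δh/L) = 1.304e-05 × 1250 × (6.32/18.93) = 0.005440 m³/day.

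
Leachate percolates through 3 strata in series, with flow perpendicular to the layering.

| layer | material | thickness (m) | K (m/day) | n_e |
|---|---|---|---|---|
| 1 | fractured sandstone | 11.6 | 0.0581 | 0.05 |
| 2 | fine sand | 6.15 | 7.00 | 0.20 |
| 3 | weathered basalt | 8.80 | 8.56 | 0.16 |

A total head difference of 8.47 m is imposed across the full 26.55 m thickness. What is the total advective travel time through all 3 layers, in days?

76.6

With flow normal to the layers, continuity requires the same specific discharge q through every layer.
Σ(b_i/K_i) = 11.6/0.0581 + 6.15/7.00 + 8.80/8.56 = 201.6 d.
q = Δh / Σ(b_i/K_i) = 8.47 / 201.6 = 0.04202 m/day.
In each layer the seepage velocity is v_i = q/n_i, so the layer transit time is t_i = b_i·n_i / q:
  layer 1 (fractured sandstone): t_1 = 11.6 × 0.05 / 0.04202 = 13.80 d
  layer 2 (fine sand): t_2 = 6.15 × 0.20 / 0.04202 = 29.27 d
  layer 3 (weathered basalt): t_3 = 8.80 × 0.16 / 0.04202 = 33.51 d
Total t = Σ t_i = 76.58 days.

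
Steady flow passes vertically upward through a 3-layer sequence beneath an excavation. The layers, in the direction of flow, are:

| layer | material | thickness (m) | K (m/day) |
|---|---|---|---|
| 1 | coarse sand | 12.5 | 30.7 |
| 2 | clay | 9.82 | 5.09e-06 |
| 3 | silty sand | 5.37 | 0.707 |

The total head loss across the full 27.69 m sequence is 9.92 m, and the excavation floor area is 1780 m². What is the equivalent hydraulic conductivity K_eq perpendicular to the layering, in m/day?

1.44e-05

Flow is perpendicular to layering, so the layers act in series and the equivalent K is the thickness-weighted harmonic mean.
Total thickness L = 12.5 + 9.82 + 5.37 = 27.69 m.
Σ(b_i/K_i) = 12.5/30.7 + 9.82/5.09e-06 + 5.37/0.707 = 1.929e+06 d.
K_eq = L / Σ(b_i/K_i) = 27.69 / 1.929e+06 = 1.435e-05 m/day.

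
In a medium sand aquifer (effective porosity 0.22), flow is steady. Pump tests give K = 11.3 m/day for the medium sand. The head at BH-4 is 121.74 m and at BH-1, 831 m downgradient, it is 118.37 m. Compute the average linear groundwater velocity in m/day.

0.208

Hydraulic gradient i = (121.74 − 118.37) / 831 = 3.37 / 831 = 0.004055.
Darcy flux q = K · i = 11.30 × 0.004055 = 0.04583 m/day.
Seepage velocity v = q / n_e = 0.04583 / 0.22 = 0.2083 m/day.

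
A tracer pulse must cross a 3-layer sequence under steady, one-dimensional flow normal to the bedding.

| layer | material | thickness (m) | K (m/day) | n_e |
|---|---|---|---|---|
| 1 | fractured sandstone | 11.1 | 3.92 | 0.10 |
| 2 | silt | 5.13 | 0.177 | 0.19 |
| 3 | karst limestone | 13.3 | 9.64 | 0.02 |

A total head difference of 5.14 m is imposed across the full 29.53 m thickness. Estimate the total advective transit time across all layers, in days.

15.2

With flow normal to the layers, continuity requires the same specific discharge q through every layer.
Σ(b_i/K_i) = 11.1/3.92 + 5.13/0.177 + 13.3/9.64 = 33.19 d.
q = Δh / Σ(b_i/K_i) = 5.14 / 33.19 = 0.1548 m/day.
In each layer the seepage velocity is v_i = q/n_i, so the layer transit time is t_i = b_i·n_i / q:
  layer 1 (fractured sandstone): t_1 = 11.1 × 0.10 / 0.1548 = 7.168 d
  layer 2 (silt): t_2 = 5.13 × 0.19 / 0.1548 = 6.295 d
  layer 3 (karst limestone): t_3 = 13.3 × 0.02 / 0.1548 = 1.718 d
Total t = Σ t_i = 15.18 days.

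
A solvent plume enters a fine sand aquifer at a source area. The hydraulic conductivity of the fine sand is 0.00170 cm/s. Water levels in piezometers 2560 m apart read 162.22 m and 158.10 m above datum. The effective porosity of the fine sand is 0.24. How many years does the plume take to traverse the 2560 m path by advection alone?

Convert K: 0.00170 cm/s × 864 = 1.469 m/day.
Hydraulic gradient i = (162.22 − 158.10) / 2560 = 4.12 / 2560 = 0.001609.
Darcy flux q = K · i = 1.469 × 0.001609 = 0.002364 m/day.
Seepage velocity v = q / n_e = 0.002364 / 0.24 = 0.009849 m/day.
Travel time t = L / v = 2560 / 0.009849 = 2.599e+05 days = 711.6 years.

712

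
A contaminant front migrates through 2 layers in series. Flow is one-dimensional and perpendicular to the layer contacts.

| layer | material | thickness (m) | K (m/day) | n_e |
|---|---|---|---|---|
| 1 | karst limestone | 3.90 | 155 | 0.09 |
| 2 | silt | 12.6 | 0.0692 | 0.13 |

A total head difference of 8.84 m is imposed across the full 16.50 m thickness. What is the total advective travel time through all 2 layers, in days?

41.0

With flow normal to the layers, continuity requires the same specific discharge q through every layer.
Σ(b_i/K_i) = 3.90/155 + 12.6/0.0692 = 182.1 d.
q = Δh / Σ(b_i/K_i) = 8.84 / 182.1 = 0.04854 m/day.
In each layer the seepage velocity is v_i = q/n_i, so the layer transit time is t_i = b_i·n_i / q:
  layer 1 (karst limestone): t_1 = 3.90 × 0.09 / 0.04854 = 7.231 d
  layer 2 (silt): t_2 = 12.6 × 0.13 / 0.04854 = 33.74 d
Total t = Σ t_i = 40.97 days.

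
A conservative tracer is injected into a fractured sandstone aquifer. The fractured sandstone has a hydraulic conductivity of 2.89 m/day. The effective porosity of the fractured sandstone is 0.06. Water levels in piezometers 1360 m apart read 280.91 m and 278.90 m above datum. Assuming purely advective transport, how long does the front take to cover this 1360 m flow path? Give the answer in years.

52.3

Hydraulic gradient i = (280.91 − 278.90) / 1360 = 2.01 / 1360 = 0.001478.
Darcy flux q = K · i = 2.890 × 0.001478 = 0.004271 m/day.
Seepage velocity v = q / n_e = 0.004271 / 0.06 = 0.07119 m/day.
Travel time t = L / v = 1360 / 0.07119 = 19104 days = 52.31 years.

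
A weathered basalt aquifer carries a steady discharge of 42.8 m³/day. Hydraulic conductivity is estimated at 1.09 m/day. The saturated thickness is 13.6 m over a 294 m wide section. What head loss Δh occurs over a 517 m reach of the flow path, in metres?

5.08

Cross-sectional area A = 294 × 13.6 = 3998 m².
From Q = K·A·i, i = Q / (K·A) = 42.8 / (1.090 × 3998) = 0.009820.
Head loss Δh = i · L = 0.009820 × 517 = 5.077 m.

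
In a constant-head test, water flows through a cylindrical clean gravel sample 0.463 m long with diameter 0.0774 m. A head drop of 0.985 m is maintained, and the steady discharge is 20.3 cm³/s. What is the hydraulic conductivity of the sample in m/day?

Cross-sectional area A = π·(d/2)² = π × (0.0774/2)² = 0.004705 m².
Convert discharge: 20.3 cm³/s = 2.030e-05 m³/s.
Darcy's law rearranged: K = Q·L / (A·Δh) = 2.030e-05 × 0.463 / (0.004705 × 0.985) = 0.002028 m/s = 175.2 m/day.

175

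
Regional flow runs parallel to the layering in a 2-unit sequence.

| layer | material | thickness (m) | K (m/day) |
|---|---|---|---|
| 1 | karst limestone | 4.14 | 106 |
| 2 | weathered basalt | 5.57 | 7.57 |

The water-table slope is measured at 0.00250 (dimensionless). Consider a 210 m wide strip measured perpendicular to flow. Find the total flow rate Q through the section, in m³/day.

253

Flow is parallel to layering, so each bed carries its own Darcy discharge and the transmissivities add.
Σ(K_i·b_i) = 106×4.14 + 7.57×5.57 = 481.0 m²/day.
Hydraulic gradient i = 0.00250.
Q = Σ(K_i·b_i) · W · i = 481.0 × 210 × 0.002500 = 252.5 m³/day.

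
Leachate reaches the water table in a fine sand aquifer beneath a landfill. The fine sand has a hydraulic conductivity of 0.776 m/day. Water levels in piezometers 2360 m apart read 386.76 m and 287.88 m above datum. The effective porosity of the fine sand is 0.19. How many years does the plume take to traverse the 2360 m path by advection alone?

37.8

Hydraulic gradient i = (386.76 − 287.88) / 2360 = 98.88 / 2360 = 0.04190.
Darcy flux q = K · i = 0.7760 × 0.04190 = 0.03251 m/day.
Seepage velocity v = q / n_e = 0.03251 / 0.19 = 0.1711 m/day.
Travel time t = L / v = 2360 / 0.1711 = 13791 days = 37.76 years.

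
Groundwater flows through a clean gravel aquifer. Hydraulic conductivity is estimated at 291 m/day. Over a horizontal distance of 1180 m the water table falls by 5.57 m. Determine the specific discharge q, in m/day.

1.37

Hydraulic gradient i = Δh / L = 5.57 / 1180 = 0.004720.
Specific discharge q = K · i = 291.0 × 0.004720 = 1.374 m/day.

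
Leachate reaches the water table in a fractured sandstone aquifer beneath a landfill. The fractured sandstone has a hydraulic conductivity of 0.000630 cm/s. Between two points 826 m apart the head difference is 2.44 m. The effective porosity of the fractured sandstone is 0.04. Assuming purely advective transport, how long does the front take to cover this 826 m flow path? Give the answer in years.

56.3

Convert K: 0.000630 cm/s × 864 = 0.5443 m/day.
Hydraulic gradient i = Δh / L = 2.44 / 826 = 0.002954.
Darcy flux q = K · i = 0.5443 × 0.002954 = 0.001608 m/day.
Seepage velocity v = q / n_e = 0.001608 / 0.04 = 0.04020 m/day.
Travel time t = L / v = 826 / 0.04020 = 20548 days = 56.26 years.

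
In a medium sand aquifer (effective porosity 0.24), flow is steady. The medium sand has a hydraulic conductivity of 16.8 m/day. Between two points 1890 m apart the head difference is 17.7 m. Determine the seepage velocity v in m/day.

0.656

Hydraulic gradient i = Δh / L = 17.7 / 1890 = 0.009365.
Darcy flux q = K · i = 16.80 × 0.009365 = 0.1573 m/day.
Seepage velocity v = q / n_e = 0.1573 / 0.24 = 0.6556 m/day.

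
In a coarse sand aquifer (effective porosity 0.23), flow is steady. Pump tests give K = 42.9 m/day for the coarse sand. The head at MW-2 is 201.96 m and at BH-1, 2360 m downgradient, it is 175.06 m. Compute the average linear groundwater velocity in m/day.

Hydraulic gradient i = (201.96 − 175.06) / 2360 = 26.9 / 2360 = 0.01140.
Darcy flux q = K · i = 42.90 × 0.01140 = 0.4890 m/day.
Seepage velocity v = q / n_e = 0.4890 / 0.23 = 2.126 m/day.

2.13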